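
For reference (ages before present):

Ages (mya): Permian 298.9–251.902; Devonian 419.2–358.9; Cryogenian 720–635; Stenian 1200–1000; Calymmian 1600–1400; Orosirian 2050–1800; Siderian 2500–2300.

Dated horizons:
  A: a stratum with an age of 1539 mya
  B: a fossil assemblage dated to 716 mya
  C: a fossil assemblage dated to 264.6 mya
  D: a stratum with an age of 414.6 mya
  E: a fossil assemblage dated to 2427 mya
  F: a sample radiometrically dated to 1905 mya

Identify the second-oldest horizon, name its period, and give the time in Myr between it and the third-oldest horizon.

F, in the Orosirian; 366 million years to A

Larger Ma means older, so oldest first: E 2427 > F 1905 > A 1539 > B 716 > D 414.6 > C 264.6.
Counting 2 along gives F (1905 Ma); the excerpt puts that inside the Orosirian, 2050–1800 Ma.
Next in line is A (1539 Ma), and 1905 − 1539 = 366 Myr.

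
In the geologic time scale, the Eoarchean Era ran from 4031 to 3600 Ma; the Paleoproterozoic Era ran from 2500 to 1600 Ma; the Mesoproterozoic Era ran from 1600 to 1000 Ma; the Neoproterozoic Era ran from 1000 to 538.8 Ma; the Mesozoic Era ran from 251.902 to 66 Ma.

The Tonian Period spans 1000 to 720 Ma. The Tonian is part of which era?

Neoproterozoic

The Tonian (1000–720 Ma) lies entirely within 1000–538.8 Ma, the Neoproterozoic Era.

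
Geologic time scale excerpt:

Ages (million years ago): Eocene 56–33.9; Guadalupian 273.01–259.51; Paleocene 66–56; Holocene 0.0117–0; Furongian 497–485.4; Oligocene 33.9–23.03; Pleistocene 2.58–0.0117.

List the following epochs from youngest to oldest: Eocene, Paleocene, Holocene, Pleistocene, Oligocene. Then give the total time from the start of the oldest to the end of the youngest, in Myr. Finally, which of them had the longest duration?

From the excerpt: Eocene 56–33.9; Paleocene 66–56; Holocene 0.0117–0; Pleistocene 2.58–0.0117; Oligocene 33.9–23.03 (Ma).
Larger Ma is earlier, so the oldest is Paleocene and the youngest is Holocene; youngest to oldest: Holocene, Pleistocene, Oligocene, Eocene, Paleocene.
Oldest start 66 minus youngest end 0 gives 66 Myr overall.
Individual lengths (start − end): Holocene 0.0117; Pleistocene 2.5683; Paleocene 10; Oligocene 10.87; Eocene 22.1. The largest is Eocene at 22.1 Myr.

Holocene → Pleistocene → Oligocene → Eocene → Paleocene; total span 66 Myr; longest is Eocene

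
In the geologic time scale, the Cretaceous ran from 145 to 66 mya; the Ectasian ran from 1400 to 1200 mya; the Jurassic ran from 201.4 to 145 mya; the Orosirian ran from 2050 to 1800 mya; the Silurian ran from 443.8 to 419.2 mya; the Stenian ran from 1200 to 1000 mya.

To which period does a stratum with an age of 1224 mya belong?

1224 Ma lies between 1400 and 1200 Ma, so it falls in the Ectasian.

Ectasian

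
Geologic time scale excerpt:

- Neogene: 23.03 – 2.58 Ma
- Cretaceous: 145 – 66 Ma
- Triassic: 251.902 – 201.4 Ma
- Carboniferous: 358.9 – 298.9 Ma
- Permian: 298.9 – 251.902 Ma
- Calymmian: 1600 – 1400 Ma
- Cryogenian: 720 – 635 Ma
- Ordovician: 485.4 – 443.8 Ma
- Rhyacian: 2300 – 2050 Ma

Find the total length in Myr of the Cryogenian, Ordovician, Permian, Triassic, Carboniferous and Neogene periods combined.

304.55 million years

Duration is start − end for each: (720 − 635) + (485.4 − 443.8) + (298.9 − 251.902) + (251.902 − 201.4) + (358.9 − 298.9) + (23.03 − 2.58).
That is 85 + 41.6 + 46.998 + 50.502 + 60 + 20.45, which totals 304.55 million years.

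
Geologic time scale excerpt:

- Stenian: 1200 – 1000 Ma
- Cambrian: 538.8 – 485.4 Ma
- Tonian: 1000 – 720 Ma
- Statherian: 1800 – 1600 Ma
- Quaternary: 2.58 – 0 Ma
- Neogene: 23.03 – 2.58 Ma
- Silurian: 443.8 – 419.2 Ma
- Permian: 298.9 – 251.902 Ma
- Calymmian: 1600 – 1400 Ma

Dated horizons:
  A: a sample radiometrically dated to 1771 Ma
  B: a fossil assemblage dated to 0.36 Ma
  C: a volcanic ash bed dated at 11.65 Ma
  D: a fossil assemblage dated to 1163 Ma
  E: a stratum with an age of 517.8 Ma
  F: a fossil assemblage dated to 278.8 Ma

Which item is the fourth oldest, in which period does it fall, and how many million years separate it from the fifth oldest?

F, in the Permian; 267.15 million years to C

Larger Ma means older, so oldest first: A 1771 > D 1163 > E 517.8 > F 278.8 > C 11.65 > B 0.36.
Counting 4 along gives F (278.8 Ma); the excerpt puts that inside the Permian, 298.9–251.902 Ma.
Next in line is C (11.65 Ma), and 278.8 − 11.65 = 267.15 Myr.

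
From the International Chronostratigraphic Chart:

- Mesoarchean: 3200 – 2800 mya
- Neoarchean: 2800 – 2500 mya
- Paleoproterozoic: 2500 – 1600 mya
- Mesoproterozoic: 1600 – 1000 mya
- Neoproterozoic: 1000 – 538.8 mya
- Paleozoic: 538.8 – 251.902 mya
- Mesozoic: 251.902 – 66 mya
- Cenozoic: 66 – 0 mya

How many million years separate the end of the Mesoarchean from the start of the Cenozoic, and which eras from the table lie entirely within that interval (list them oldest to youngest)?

2734 million years; Neoarchean, Paleoproterozoic, Mesoproterozoic, Neoproterozoic, Paleozoic, Mesozoic

End of Mesoarchean = 2800 Ma; start of Cenozoic = 66 Ma.
Gap = 2800 − 66 = 2734 Myr.
Eras wholly inside 2800–66 Ma: Neoarchean (2800–2500), Paleoproterozoic (2500–1600), Mesoproterozoic (1600–1000), Neoproterozoic (1000–538.8), Paleozoic (538.8–251.902), Mesozoic (251.902–66).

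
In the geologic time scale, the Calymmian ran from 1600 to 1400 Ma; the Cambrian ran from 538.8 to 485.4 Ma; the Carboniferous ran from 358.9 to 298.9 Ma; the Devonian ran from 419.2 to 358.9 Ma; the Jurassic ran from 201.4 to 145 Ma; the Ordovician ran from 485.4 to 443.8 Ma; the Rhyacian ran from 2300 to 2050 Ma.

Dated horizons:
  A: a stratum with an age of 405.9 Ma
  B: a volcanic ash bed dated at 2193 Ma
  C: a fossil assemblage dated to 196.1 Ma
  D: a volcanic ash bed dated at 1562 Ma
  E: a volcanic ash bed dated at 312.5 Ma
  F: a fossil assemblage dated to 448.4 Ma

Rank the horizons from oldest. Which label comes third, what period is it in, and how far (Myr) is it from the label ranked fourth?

Sorted oldest-first by Ma: B (2193), D (1562), F (448.4), A (405.9), E (312.5), C (196.1).
The third oldest is F at 448.4 Ma, which lies in 485.4–443.8 Ma: the Ordovician.
The fourth oldest is A at 405.9 Ma; separation = |448.4 − 405.9| = 42.5 Myr.

F, in the Ordovician; 42.5 million years to A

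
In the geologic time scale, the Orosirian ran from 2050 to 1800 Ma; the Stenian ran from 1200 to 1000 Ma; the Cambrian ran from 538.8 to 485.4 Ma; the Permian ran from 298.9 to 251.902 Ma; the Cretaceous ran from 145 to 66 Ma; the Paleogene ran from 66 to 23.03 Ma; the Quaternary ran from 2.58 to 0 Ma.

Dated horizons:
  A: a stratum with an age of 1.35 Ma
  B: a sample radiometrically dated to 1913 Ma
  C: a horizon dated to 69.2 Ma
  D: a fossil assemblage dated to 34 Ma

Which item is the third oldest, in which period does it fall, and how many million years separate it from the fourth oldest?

D, in the Paleogene; 32.65 million years to A

Sorted oldest-first by Ma: B (1913), C (69.2), D (34), A (1.35).
The third oldest is D at 34 Ma, which lies in 66–23.03 Ma: the Paleogene.
The fourth oldest is A at 1.35 Ma; separation = |34 − 1.35| = 32.65 Myr.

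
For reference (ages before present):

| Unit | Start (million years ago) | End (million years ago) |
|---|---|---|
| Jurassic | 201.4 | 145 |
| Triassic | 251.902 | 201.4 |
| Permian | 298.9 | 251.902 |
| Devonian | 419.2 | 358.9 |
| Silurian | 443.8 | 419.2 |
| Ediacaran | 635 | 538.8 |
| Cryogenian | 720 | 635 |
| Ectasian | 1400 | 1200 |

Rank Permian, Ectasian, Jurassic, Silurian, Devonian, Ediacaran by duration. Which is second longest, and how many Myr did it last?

Ediacaran, 96.2 million years

Start − end for each: Permian 298.9 − 251.902 = 46.998; Ectasian 1400 − 1200 = 200; Jurassic 201.4 − 145 = 56.4; Silurian 443.8 − 419.2 = 24.6; Devonian 419.2 − 358.9 = 60.3; Ediacaran 635 − 538.8 = 96.2.
Ranking these from longest: Ectasian > Ediacaran > Devonian > Jurassic > Permian > Silurian.
Position 2 in that ranking is Ediacaran, which lasted 96.2 Myr.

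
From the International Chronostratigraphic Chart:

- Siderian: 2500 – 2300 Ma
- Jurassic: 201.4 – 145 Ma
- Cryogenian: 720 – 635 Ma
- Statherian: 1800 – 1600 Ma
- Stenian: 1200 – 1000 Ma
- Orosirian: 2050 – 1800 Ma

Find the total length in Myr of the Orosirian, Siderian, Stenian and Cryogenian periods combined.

Each duration: Orosirian = 250; Siderian = 200; Stenian = 200; Cryogenian = 85.
Sum: 250 + 200 + 200 + 85 = 735 Myr.

735 million years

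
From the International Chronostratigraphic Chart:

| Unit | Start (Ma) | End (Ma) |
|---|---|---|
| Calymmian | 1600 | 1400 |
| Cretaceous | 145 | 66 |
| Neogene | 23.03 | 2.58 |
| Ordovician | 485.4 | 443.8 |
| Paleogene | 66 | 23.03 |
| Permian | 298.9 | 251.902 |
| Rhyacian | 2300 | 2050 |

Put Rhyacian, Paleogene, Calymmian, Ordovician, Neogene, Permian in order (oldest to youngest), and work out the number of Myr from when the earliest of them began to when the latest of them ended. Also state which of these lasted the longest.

Rhyacian → Calymmian → Ordovician → Permian → Paleogene → Neogene; total span 2297.42 Myr; longest is Rhyacian

From the excerpt: Rhyacian 2300–2050; Paleogene 66–23.03; Calymmian 1600–1400; Ordovician 485.4–443.8; Neogene 23.03–2.58; Permian 298.9–251.902 (Ma).
Larger Ma is earlier, so the oldest is Rhyacian and the youngest is Neogene; oldest to youngest: Rhyacian, Calymmian, Ordovician, Permian, Paleogene, Neogene.
Oldest start 2300 minus youngest end 2.58 gives 2297.42 Myr overall.
Individual lengths (start − end): Rhyacian 250; Calymmian 200; Neogene 20.45; Permian 46.998; Paleogene 42.97; Ordovician 41.6. The largest is Rhyacian at 250 Myr.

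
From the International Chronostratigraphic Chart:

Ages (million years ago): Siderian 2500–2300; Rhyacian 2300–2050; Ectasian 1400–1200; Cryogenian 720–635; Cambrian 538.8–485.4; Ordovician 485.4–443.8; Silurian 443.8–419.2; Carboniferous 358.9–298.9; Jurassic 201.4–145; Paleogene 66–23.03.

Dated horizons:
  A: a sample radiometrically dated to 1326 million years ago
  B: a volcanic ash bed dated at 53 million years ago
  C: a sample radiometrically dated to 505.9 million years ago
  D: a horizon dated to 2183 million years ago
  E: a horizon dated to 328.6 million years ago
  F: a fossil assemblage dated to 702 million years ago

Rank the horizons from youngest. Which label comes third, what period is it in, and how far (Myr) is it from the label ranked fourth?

C, in the Cambrian; 196.1 million years to F

Sorted youngest-first by Ma: B (53), E (328.6), C (505.9), F (702), A (1326), D (2183).
The third youngest is C at 505.9 Ma, which lies in 538.8–485.4 Ma: the Cambrian.
The fourth youngest is F at 702 Ma; separation = |505.9 − 702| = 196.1 Myr.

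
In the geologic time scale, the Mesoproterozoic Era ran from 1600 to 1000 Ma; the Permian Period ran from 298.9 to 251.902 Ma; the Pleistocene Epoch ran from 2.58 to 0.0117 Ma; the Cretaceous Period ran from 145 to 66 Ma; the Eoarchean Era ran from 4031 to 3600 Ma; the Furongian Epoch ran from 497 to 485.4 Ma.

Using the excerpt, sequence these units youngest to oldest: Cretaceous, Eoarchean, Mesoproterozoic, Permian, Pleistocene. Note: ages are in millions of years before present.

Pleistocene, Cretaceous, Permian, Mesoproterozoic, Eoarchean

Sorting by start age (ascending Ma, since larger Ma = older): Pleistocene began 2.58, Cretaceous began 145, Permian began 298.9, Mesoproterozoic began 1600, Eoarchean began 4031.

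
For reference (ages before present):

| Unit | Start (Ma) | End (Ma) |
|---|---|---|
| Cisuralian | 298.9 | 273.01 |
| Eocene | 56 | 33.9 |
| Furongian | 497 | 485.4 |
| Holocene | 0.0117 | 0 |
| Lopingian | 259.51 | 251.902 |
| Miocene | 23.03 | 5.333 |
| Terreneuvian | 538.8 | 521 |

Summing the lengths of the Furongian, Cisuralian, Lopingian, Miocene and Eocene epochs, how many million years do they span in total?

84.895 million years

Each duration: Furongian = 11.6; Cisuralian = 25.89; Lopingian = 7.608; Miocene = 17.697; Eocene = 22.1.
Sum: 11.6 + 25.89 + 7.608 + 17.697 + 22.1 = 84.895 Myr.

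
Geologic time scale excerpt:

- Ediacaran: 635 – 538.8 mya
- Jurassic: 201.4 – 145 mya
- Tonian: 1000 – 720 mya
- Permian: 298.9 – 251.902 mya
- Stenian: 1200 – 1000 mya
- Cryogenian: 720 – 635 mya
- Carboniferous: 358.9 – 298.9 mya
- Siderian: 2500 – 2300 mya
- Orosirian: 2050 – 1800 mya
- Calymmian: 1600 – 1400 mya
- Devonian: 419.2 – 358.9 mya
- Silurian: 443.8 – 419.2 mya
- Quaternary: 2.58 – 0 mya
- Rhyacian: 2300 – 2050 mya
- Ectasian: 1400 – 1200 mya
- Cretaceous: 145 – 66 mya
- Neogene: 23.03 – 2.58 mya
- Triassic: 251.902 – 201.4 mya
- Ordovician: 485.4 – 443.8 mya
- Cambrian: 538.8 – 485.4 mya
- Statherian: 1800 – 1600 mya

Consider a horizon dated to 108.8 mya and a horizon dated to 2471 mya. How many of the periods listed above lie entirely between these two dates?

2471 Ma sits inside the Siderian (2500–2300) and 108.8 Ma inside the Cretaceous (145–66); neither of those is wholly between the two dates.
The listed periods lying completely between them are Rhyacian, Orosirian, Statherian, Calymmian, Ectasian, Stenian, Tonian, Cryogenian, Ediacaran, Cambrian, Ordovician, Silurian, Devonian, Carboniferous, Permian, Triassic, Jurassic — 17 in all.

17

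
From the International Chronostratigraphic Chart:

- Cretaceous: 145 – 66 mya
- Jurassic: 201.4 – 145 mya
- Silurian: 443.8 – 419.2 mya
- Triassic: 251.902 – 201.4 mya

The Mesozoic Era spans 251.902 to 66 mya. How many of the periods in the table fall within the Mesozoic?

3

Periods inside 251.902–66 Ma: Triassic, Jurassic, Cretaceous — 3 in total.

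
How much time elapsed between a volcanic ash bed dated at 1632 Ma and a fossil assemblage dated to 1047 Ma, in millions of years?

585 million years

1632 − 1047 = 585 million years.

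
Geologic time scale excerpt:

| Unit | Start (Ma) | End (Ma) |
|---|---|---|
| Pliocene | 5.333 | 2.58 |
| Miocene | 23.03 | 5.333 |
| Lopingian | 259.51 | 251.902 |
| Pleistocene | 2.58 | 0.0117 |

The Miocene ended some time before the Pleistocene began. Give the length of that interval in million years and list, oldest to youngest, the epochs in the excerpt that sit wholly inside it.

The Miocene closes at 5.333 Ma and the Pleistocene opens at 2.58 Ma, so the interval is 5.333 − 2.58 = 2.753 Myr.
An epoch fits inside if it starts at or after 5.333 Ma and ends at or before 2.58 Ma; oldest first that gives Pliocene.

2.753 million years; Pliocene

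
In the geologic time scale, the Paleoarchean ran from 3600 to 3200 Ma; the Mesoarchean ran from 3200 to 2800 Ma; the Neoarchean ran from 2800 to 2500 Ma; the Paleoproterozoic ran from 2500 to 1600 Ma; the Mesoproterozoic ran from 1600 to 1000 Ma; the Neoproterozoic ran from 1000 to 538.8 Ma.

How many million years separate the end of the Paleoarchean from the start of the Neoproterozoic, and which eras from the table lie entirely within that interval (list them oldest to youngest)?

End of Paleoarchean = 3200 Ma; start of Neoproterozoic = 1000 Ma.
Gap = 3200 − 1000 = 2200 Myr.
Eras wholly inside 3200–1000 Ma: Mesoarchean (3200–2800), Neoarchean (2800–2500), Paleoproterozoic (2500–1600), Mesoproterozoic (1600–1000).

2200 million years; Mesoarchean, Neoarchean, Paleoproterozoic, Mesoproterozoic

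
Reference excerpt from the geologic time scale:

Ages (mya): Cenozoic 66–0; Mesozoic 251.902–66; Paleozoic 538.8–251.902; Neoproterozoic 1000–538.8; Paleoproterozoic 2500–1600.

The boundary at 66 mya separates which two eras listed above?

Mesozoic and Cenozoic

The Mesozoic ends at 66 mya and the Cenozoic begins at 66 mya, so they share that boundary.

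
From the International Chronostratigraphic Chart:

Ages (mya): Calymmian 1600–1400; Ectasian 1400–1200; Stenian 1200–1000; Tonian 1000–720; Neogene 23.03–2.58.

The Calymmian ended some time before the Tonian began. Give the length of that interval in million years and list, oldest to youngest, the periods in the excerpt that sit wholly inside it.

400 million years; Ectasian, Stenian

The Calymmian closes at 1400 Ma and the Tonian opens at 1000 Ma, so the interval is 1400 − 1000 = 400 Myr.
A period fits inside if it starts at or after 1400 Ma and ends at or before 1000 Ma; oldest first that gives Ectasian, Stenian.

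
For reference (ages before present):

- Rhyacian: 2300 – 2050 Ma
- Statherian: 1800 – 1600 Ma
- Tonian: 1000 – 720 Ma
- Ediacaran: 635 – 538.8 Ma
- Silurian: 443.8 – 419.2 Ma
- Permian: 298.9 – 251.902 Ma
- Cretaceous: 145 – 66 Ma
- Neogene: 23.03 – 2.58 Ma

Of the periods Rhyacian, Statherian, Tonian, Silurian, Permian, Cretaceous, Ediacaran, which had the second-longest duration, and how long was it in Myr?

Durations: Rhyacian 250; Statherian 200; Tonian 280; Silurian 24.6; Permian 46.998; Cretaceous 79; Ediacaran 96.2 Myr.
Sorted longest-first: Tonian (280), Rhyacian (250), Statherian (200), Ediacaran (96.2), Cretaceous (79), Permian (46.998), Silurian (24.6).
The second longest is Rhyacian at 250 Myr.

Rhyacian, 250 million years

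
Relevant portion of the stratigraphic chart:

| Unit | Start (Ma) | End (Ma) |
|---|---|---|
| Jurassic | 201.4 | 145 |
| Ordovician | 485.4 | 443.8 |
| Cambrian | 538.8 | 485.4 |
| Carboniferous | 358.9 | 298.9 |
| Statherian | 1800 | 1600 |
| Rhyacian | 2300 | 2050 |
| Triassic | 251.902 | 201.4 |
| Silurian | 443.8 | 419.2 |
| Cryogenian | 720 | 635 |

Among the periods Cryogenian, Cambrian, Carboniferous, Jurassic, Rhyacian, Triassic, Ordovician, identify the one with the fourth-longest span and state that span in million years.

Durations: Cryogenian 85; Cambrian 53.4; Carboniferous 60; Jurassic 56.4; Rhyacian 250; Triassic 50.502; Ordovician 41.6 Myr.
Sorted longest-first: Rhyacian (250), Cryogenian (85), Carboniferous (60), Jurassic (56.4), Cambrian (53.4), Triassic (50.502), Ordovician (41.6).
The fourth longest is Jurassic at 56.4 Myr.

Jurassic, 56.4 million years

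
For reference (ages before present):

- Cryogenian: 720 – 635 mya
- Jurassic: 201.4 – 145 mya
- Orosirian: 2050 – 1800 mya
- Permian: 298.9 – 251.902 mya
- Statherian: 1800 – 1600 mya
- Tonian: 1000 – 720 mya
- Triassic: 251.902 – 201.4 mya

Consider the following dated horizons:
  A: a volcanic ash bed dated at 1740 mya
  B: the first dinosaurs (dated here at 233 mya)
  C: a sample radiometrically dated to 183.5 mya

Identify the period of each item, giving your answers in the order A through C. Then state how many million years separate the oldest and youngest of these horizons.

A — Statherian; B — Triassic; C — Jurassic; span 1556.5 million years

Match each age against the start–end ranges in the excerpt: A = 1740 Ma → Statherian (1800–1600); B = 233 Ma → Triassic (251.902–201.4); C = 183.5 Ma → Jurassic (201.4–145).
The largest age is 1740 Ma and the smallest is 183.5 Ma; their difference is 1556.5 Myr.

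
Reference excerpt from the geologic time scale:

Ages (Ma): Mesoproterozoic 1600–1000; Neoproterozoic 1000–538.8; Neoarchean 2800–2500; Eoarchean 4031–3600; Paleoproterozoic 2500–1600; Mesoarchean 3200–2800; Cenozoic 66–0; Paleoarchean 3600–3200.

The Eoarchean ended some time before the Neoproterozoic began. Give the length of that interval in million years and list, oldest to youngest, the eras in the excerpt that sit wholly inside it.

2600 million years; Paleoarchean, Mesoarchean, Neoarchean, Paleoproterozoic, Mesoproterozoic

End of Eoarchean = 3600 Ma; start of Neoproterozoic = 1000 Ma.
Gap = 3600 − 1000 = 2600 Myr.
Eras wholly inside 3600–1000 Ma: Paleoarchean (3600–3200), Mesoarchean (3200–2800), Neoarchean (2800–2500), Paleoproterozoic (2500–1600), Mesoproterozoic (1600–1000).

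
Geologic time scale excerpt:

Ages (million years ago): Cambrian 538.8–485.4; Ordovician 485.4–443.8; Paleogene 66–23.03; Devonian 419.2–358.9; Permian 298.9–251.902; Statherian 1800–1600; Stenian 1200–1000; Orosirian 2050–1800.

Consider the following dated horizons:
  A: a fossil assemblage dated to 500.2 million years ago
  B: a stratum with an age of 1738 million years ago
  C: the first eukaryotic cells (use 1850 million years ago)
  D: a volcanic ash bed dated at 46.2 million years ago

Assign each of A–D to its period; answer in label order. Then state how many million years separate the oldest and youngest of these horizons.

A — Cambrian; B — Statherian; C — Orosirian; D — Paleogene; span 1803.8 million years

A: 500.2 Ma lies in 538.8–485.4 Ma, so Cambrian.
B: 1738 Ma lies in 1800–1600 Ma, so Statherian.
C: 1850 Ma lies in 2050–1800 Ma, so Orosirian.
D: 46.2 Ma lies in 66–23.03 Ma, so Paleogene.
Oldest = 1850 Ma, youngest = 46.2 Ma → span 1803.8 Myr.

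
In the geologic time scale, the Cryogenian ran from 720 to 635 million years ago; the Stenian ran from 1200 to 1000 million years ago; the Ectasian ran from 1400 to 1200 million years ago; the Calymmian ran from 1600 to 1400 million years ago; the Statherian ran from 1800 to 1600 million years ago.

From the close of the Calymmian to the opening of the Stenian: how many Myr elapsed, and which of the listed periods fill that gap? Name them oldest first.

End of Calymmian = 1400 Ma; start of Stenian = 1200 Ma.
Gap = 1400 − 1200 = 200 Myr.
Periods wholly inside 1400–1200 Ma: Ectasian (1400–1200).

200 million years; Ectasian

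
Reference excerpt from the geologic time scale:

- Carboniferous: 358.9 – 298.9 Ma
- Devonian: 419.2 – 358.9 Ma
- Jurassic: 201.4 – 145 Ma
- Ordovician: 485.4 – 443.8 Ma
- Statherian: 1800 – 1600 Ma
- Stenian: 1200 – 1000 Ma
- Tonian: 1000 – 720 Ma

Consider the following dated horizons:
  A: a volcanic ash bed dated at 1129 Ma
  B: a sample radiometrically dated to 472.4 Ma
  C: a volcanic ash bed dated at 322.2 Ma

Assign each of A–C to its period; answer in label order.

A — Stenian; B — Ordovician; C — Carboniferous

A: 1129 Ma lies in 1200–1000 Ma, so Stenian.
B: 472.4 Ma lies in 485.4–443.8 Ma, so Ordovician.
C: 322.2 Ma lies in 358.9–298.9 Ma, so Carboniferous.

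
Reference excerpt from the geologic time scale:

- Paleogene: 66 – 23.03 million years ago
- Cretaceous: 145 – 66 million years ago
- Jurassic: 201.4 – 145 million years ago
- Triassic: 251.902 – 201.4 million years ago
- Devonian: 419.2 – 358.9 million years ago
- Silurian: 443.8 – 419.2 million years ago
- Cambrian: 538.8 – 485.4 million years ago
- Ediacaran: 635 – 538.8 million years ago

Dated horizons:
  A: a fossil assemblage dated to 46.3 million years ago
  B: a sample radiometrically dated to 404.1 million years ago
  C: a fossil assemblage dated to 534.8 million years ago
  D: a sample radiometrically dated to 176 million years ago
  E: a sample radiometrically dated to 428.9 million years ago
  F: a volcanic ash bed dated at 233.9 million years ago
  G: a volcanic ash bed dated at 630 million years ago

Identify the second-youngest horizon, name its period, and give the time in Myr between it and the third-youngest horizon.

Smaller Ma means younger, so youngest first: A 46.3 < D 176 < F 233.9 < B 404.1 < E 428.9 < C 534.8 < G 630.
Counting 2 along gives D (176 Ma); the excerpt puts that inside the Jurassic, 201.4–145 Ma.
Next in line is F (233.9 Ma), and 233.9 − 176 = 57.9 Myr.

D, in the Jurassic; 57.9 million years to F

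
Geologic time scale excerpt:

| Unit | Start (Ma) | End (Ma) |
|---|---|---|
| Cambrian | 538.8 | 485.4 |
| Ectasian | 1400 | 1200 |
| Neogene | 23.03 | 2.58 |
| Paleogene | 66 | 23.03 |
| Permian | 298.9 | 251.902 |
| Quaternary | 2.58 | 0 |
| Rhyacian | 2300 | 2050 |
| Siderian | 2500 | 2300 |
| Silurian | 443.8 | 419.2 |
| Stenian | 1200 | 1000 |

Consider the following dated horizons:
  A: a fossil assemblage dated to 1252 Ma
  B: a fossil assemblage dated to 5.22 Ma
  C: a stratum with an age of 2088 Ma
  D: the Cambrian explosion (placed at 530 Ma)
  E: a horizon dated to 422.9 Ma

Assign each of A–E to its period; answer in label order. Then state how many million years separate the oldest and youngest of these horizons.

A: 1252 Ma lies in 1400–1200 Ma, so Ectasian.
B: 5.22 Ma lies in 23.03–2.58 Ma, so Neogene.
C: 2088 Ma lies in 2300–2050 Ma, so Rhyacian.
D: 530 Ma lies in 538.8–485.4 Ma, so Cambrian.
E: 422.9 Ma lies in 443.8–419.2 Ma, so Silurian.
Oldest = 2088 Ma, youngest = 5.22 Ma → span 2082.78 Myr.

A — Ectasian; B — Neogene; C — Rhyacian; D — Cambrian; E — Silurian; span 2082.78 million years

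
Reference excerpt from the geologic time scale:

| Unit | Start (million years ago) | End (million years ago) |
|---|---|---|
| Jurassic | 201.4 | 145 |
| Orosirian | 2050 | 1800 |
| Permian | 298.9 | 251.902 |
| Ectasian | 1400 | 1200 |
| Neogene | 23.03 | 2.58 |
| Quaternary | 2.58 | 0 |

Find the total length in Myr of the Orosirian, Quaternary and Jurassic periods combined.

Duration is start − end for each: (2050 − 1800) + (2.58 − 0) + (201.4 − 145).
That is 250 + 2.58 + 56.4, which totals 308.98 million years.

308.98 million years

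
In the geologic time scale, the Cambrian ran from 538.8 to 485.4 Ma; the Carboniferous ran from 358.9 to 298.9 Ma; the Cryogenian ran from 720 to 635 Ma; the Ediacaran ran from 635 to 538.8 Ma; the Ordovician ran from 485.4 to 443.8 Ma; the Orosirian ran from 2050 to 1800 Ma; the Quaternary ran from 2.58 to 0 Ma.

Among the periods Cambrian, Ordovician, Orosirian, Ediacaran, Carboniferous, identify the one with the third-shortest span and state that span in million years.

Durations: Cambrian 53.4; Ordovician 41.6; Orosirian 250; Ediacaran 96.2; Carboniferous 60 Myr.
Sorted shortest-first: Ordovician (41.6), Cambrian (53.4), Carboniferous (60), Ediacaran (96.2), Orosirian (250).
The third shortest is Carboniferous at 60 Myr.

Carboniferous, 60 million years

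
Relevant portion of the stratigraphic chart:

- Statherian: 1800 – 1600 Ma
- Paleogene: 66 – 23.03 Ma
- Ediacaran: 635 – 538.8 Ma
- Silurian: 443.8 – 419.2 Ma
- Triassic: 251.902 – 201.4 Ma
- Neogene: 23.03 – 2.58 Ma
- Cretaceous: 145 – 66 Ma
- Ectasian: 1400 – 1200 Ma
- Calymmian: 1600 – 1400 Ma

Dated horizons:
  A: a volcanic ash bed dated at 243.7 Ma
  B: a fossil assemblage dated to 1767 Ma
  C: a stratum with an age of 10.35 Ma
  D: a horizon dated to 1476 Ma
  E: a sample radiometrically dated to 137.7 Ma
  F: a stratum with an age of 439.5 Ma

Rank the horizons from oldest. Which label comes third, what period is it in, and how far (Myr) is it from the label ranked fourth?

Larger Ma means older, so oldest first: B 1767 > D 1476 > F 439.5 > A 243.7 > E 137.7 > C 10.35.
Counting 3 along gives F (439.5 Ma); the excerpt puts that inside the Silurian, 443.8–419.2 Ma.
Next in line is A (243.7 Ma), and 439.5 − 243.7 = 195.8 Myr.

F, in the Silurian; 195.8 million years to A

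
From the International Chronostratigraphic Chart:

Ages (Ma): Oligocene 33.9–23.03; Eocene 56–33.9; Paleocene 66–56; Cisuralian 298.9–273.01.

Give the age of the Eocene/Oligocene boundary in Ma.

33.9 Ma

The Eocene ends and the Oligocene begins at 33.9 Ma.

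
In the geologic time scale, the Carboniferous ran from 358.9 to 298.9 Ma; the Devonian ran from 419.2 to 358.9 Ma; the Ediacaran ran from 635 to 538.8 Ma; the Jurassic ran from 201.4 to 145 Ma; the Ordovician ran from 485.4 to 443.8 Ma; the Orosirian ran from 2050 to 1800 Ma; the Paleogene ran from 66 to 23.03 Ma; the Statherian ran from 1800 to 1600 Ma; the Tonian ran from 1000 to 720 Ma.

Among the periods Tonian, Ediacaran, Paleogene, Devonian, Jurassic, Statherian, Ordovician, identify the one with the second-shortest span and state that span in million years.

Start − end for each: Tonian 1000 − 720 = 280; Ediacaran 635 − 538.8 = 96.2; Paleogene 66 − 23.03 = 42.97; Devonian 419.2 − 358.9 = 60.3; Jurassic 201.4 − 145 = 56.4; Statherian 1800 − 1600 = 200; Ordovician 485.4 − 443.8 = 41.6.
Ranking these from shortest: Ordovician < Paleogene < Jurassic < Devonian < Ediacaran < Statherian < Tonian.
Position 2 in that ranking is Paleogene, which lasted 42.97 Myr.

Paleogene, 42.97 million years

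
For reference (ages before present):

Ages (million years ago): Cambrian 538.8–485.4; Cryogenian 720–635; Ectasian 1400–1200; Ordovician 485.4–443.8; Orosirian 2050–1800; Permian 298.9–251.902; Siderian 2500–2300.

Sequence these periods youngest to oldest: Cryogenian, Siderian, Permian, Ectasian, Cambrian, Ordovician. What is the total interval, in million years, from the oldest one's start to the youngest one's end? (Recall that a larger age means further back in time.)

From the excerpt: Cryogenian 720–635; Siderian 2500–2300; Permian 298.9–251.902; Ectasian 1400–1200; Cambrian 538.8–485.4; Ordovician 485.4–443.8 (Ma).
Larger Ma is earlier, so the oldest is Siderian and the youngest is Permian; youngest to oldest: Permian, Ordovician, Cambrian, Cryogenian, Ectasian, Siderian.
Oldest start 2500 minus youngest end 251.902 gives 2248.098 Myr overall.

Permian → Ordovician → Cambrian → Cryogenian → Ectasian → Siderian; total span 2248.098 Myr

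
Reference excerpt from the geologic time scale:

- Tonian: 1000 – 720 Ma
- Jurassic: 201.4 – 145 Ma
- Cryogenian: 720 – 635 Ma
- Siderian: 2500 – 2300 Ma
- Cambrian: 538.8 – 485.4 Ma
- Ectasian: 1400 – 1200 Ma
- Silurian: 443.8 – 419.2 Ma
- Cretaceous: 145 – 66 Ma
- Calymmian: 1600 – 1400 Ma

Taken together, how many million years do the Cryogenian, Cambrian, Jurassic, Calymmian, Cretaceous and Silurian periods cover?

Each duration: Cryogenian = 85; Cambrian = 53.4; Jurassic = 56.4; Calymmian = 200; Cretaceous = 79; Silurian = 24.6.
Sum: 85 + 53.4 + 56.4 + 200 + 79 + 24.6 = 498.4 Myr.

498.4 million years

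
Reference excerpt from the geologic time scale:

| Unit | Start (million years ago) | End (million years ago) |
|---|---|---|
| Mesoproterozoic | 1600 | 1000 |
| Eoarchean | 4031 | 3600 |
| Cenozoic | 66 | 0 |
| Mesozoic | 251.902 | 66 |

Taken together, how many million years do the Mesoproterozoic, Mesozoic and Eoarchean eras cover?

Duration is start − end for each: (1600 − 1000) + (251.902 − 66) + (4031 − 3600).
That is 600 + 185.902 + 431, which totals 1216.902 million years.

1216.902 million years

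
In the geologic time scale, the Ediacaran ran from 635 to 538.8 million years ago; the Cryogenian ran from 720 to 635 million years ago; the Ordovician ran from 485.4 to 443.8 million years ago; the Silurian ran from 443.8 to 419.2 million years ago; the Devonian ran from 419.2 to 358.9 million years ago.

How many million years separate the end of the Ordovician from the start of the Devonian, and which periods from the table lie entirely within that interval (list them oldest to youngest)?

The Ordovician closes at 443.8 Ma and the Devonian opens at 419.2 Ma, so the interval is 443.8 − 419.2 = 24.6 Myr.
A period fits inside if it starts at or after 443.8 Ma and ends at or before 419.2 Ma; oldest first that gives Silurian.

24.6 million years; Silurian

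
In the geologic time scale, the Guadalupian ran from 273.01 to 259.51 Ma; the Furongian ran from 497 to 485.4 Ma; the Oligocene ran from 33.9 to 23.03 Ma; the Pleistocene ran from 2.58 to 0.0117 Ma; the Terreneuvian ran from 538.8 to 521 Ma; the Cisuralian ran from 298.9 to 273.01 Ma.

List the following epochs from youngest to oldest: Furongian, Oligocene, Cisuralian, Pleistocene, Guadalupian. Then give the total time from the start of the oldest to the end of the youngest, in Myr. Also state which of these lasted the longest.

From the excerpt: Furongian 497–485.4; Oligocene 33.9–23.03; Cisuralian 298.9–273.01; Pleistocene 2.58–0.0117; Guadalupian 273.01–259.51 (Ma).
Larger Ma is earlier, so the oldest is Furongian and the youngest is Pleistocene; youngest to oldest: Pleistocene, Oligocene, Guadalupian, Cisuralian, Furongian.
Oldest start 497 minus youngest end 0.0117 gives 496.9883 Myr overall.
Individual lengths (start − end): Guadalupian 13.5; Furongian 11.6; Pleistocene 2.5683; Oligocene 10.87; Cisuralian 25.89. The largest is Cisuralian at 25.89 Myr.

Pleistocene → Oligocene → Guadalupian → Cisuralian → Furongian; total span 496.9883 Myr; longest is Cisuralian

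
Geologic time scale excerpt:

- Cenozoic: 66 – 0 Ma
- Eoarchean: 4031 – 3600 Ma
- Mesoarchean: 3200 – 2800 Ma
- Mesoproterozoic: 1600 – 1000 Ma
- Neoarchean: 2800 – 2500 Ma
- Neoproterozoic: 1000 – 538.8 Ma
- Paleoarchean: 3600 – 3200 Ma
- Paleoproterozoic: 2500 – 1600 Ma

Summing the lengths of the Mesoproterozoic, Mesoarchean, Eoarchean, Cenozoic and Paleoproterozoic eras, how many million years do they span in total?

2397 million years

Each duration: Mesoproterozoic = 600; Mesoarchean = 400; Eoarchean = 431; Cenozoic = 66; Paleoproterozoic = 900.
Sum: 600 + 400 + 431 + 66 + 900 = 2397 Myr.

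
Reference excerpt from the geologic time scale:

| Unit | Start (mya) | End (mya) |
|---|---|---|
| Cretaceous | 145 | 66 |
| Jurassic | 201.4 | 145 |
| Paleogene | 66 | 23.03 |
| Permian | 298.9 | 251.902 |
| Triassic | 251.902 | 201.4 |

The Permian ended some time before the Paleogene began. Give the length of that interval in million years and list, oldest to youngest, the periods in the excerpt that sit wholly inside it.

185.902 million years; Triassic, Jurassic, Cretaceous

End of Permian = 251.902 Ma; start of Paleogene = 66 Ma.
Gap = 251.902 − 66 = 185.902 Myr.
Periods wholly inside 251.902–66 Ma: Triassic (251.902–201.4), Jurassic (201.4–145), Cretaceous (145–66).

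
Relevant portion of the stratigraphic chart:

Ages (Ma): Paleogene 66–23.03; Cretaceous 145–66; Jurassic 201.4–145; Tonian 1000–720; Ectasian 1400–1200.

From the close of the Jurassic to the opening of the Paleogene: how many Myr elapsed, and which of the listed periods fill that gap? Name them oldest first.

79 million years; Cretaceous

The Jurassic closes at 145 Ma and the Paleogene opens at 66 Ma, so the interval is 145 − 66 = 79 Myr.
A period fits inside if it starts at or after 145 Ma and ends at or before 66 Ma; oldest first that gives Cretaceous.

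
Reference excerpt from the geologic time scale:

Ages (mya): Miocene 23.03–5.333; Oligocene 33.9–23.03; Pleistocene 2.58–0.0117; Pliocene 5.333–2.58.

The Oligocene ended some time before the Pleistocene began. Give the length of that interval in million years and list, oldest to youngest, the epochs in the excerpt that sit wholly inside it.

The Oligocene closes at 23.03 Ma and the Pleistocene opens at 2.58 Ma, so the interval is 23.03 − 2.58 = 20.45 Myr.
An epoch fits inside if it starts at or after 23.03 Ma and ends at or before 2.58 Ma; oldest first that gives Miocene, Pliocene.

20.45 million years; Miocene, Pliocene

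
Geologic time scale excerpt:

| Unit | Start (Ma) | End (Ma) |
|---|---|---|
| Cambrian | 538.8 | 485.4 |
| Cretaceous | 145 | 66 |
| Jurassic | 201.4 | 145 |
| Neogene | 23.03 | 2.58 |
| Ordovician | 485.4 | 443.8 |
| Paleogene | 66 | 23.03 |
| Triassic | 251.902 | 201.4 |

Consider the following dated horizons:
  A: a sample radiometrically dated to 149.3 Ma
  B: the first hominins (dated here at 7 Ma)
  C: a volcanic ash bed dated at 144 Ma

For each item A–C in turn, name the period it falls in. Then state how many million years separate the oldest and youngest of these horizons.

A — Jurassic; B — Neogene; C — Cretaceous; span 142.3 million years

Match each age against the start–end ranges in the excerpt: A = 149.3 Ma → Jurassic (201.4–145); B = 7 Ma → Neogene (23.03–2.58); C = 144 Ma → Cretaceous (145–66).
The largest age is 149.3 Ma and the smallest is 7 Ma; their difference is 142.3 Myr.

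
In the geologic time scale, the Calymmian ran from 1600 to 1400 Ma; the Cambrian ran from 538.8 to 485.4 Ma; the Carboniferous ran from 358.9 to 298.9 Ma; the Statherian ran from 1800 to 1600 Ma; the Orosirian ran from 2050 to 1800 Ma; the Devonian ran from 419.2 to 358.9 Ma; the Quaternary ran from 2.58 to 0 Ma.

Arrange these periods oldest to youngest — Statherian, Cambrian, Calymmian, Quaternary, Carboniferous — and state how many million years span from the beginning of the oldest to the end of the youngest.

Start ages (Ma): Statherian 1800, Calymmian 1600, Cambrian 538.8, Carboniferous 358.9, Quaternary 2.58.
Ordered oldest to youngest: Statherian, Calymmian, Cambrian, Carboniferous, Quaternary.
Span = 1800 − 0 = 1800 Myr.

Statherian → Calymmian → Cambrian → Carboniferous → Quaternary; total span 1800 Myr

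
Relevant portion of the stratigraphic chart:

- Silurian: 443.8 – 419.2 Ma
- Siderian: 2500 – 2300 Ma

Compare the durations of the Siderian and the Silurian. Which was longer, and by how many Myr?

Siderian, by 175.4 million years

Siderian: 2500 − 2300 = 200 Myr.
Silurian: 443.8 − 419.2 = 24.6 Myr.
Difference: 200 − 24.6 = 175.4 Myr, so the Siderian was longer.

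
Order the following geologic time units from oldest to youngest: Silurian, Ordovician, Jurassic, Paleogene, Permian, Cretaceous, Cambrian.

Group by era (each group listed oldest first) — Paleozoic: Cambrian, Ordovician, Silurian, Permian; Mesozoic: Jurassic, Cretaceous; Cenozoic: Paleogene. The eras run Paleozoic → Mesozoic → Cenozoic. Concatenating the groups in that era order gives oldest to youngest directly.

Cambrian → Ordovician → Silurian → Permian → Jurassic → Cretaceous → Paleogene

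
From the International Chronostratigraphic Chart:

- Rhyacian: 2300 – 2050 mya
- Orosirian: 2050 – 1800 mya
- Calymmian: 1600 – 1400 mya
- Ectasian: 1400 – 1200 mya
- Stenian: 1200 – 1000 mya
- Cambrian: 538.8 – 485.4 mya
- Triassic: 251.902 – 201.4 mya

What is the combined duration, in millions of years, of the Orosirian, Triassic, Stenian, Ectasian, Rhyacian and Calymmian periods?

1150.502 million years

Duration is start − end for each: (2050 − 1800) + (251.902 − 201.4) + (1200 − 1000) + (1400 − 1200) + (2300 − 2050) + (1600 − 1400).
That is 250 + 50.502 + 200 + 200 + 250 + 200, which totals 1150.502 million years.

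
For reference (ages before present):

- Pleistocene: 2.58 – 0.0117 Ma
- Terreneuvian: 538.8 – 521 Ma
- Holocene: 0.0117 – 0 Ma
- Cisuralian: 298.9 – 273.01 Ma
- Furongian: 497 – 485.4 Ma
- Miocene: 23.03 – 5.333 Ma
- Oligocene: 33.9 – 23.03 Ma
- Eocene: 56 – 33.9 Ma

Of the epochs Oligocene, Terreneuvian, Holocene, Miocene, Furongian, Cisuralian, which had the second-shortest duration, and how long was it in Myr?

Start − end for each: Oligocene 33.9 − 23.03 = 10.87; Terreneuvian 538.8 − 521 = 17.8; Holocene 0.0117 − 0 = 0.0117; Miocene 23.03 − 5.333 = 17.697; Furongian 497 − 485.4 = 11.6; Cisuralian 298.9 − 273.01 = 25.89.
Ranking these from shortest: Holocene < Oligocene < Furongian < Miocene < Terreneuvian < Cisuralian.
Position 2 in that ranking is Oligocene, which lasted 10.87 Myr.

Oligocene, 10.87 million years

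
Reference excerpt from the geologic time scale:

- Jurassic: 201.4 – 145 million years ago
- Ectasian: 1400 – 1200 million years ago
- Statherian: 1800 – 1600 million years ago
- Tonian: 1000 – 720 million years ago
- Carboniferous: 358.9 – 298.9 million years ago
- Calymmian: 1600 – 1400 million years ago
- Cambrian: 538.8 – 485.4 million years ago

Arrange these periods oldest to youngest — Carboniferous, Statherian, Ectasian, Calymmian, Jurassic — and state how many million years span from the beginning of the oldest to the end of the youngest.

From the excerpt: Carboniferous 358.9–298.9; Statherian 1800–1600; Ectasian 1400–1200; Calymmian 1600–1400; Jurassic 201.4–145 (Ma).
Larger Ma is earlier, so the oldest is Statherian and the youngest is Jurassic; oldest to youngest: Statherian, Calymmian, Ectasian, Carboniferous, Jurassic.
Oldest start 1800 minus youngest end 145 gives 1655 Myr overall.

Statherian → Calymmian → Ectasian → Carboniferous → Jurassic; total span 1655 Myr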